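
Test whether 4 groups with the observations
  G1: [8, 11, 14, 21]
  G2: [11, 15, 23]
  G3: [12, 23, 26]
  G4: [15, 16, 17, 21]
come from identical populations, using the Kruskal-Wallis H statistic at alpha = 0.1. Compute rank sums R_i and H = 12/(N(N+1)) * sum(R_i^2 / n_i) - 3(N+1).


Step 1: Combine all N = 14 observations and assign midranks.
sorted (value, group, rank): (8,G1,1), (11,G1,2.5), (11,G2,2.5), (12,G3,4), (14,G1,5), (15,G2,6.5), (15,G4,6.5), (16,G4,8), (17,G4,9), (21,G1,10.5), (21,G4,10.5), (23,G2,12.5), (23,G3,12.5), (26,G3,14)
Step 2: Sum ranks within each group.
R_1 = 19 (n_1 = 4)
R_2 = 21.5 (n_2 = 3)
R_3 = 30.5 (n_3 = 3)
R_4 = 34 (n_4 = 4)
Step 3: H = 12/(N(N+1)) * sum(R_i^2/n_i) - 3(N+1)
     = 12/(14*15) * (19^2/4 + 21.5^2/3 + 30.5^2/3 + 34^2/4) - 3*15
     = 0.057143 * 843.417 - 45
     = 3.195238.
Step 4: Ties present; correction factor C = 1 - 24/(14^3 - 14) = 0.991209. Corrected H = 3.195238 / 0.991209 = 3.223577.
Step 5: Under H0, H ~ chi^2(3); p-value = 0.358422.
Step 6: alpha = 0.1. fail to reject H0.

H = 3.2236, df = 3, p = 0.358422, fail to reject H0.


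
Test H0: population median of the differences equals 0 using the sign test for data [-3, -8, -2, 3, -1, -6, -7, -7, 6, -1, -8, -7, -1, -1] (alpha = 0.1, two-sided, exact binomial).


Step 1: Discard zero differences. Original n = 14; n_eff = number of nonzero differences = 14.
Nonzero differences (with sign): -3, -8, -2, +3, -1, -6, -7, -7, +6, -1, -8, -7, -1, -1
Step 2: Count signs: positive = 2, negative = 12.
Step 3: Under H0: P(positive) = 0.5, so the number of positives S ~ Bin(14, 0.5).
Step 4: Two-sided exact p-value = sum of Bin(14,0.5) probabilities at or below the observed probability = 0.012939.
Step 5: alpha = 0.1. reject H0.

n_eff = 14, pos = 2, neg = 12, p = 0.012939, reject H0.


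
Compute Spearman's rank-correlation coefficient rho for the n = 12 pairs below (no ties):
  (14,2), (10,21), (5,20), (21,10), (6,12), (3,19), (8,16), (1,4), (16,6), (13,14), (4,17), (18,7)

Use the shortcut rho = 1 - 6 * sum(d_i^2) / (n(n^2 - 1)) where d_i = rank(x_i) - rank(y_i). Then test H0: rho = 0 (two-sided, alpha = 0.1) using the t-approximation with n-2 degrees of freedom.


Step 1: Rank x and y separately (midranks; no ties here).
rank(x): 14->9, 10->7, 5->4, 21->12, 6->5, 3->2, 8->6, 1->1, 16->10, 13->8, 4->3, 18->11
rank(y): 2->1, 21->12, 20->11, 10->5, 12->6, 19->10, 16->8, 4->2, 6->3, 14->7, 17->9, 7->4
Step 2: d_i = R_x(i) - R_y(i); compute d_i^2.
  (9-1)^2=64, (7-12)^2=25, (4-11)^2=49, (12-5)^2=49, (5-6)^2=1, (2-10)^2=64, (6-8)^2=4, (1-2)^2=1, (10-3)^2=49, (8-7)^2=1, (3-9)^2=36, (11-4)^2=49
sum(d^2) = 392.
Step 3: rho = 1 - 6*392 / (12*(12^2 - 1)) = 1 - 2352/1716 = -0.370629.
Step 4: Under H0, t = rho * sqrt((n-2)/(1-rho^2)) = -1.2619 ~ t(10).
Step 5: Two-sided p-value from the t-distribution with 10 df = 0.235621.
Step 6: alpha = 0.1. fail to reject H0.

rho = -0.3706, p = 0.235621, fail to reject H0 at alpha = 0.1.


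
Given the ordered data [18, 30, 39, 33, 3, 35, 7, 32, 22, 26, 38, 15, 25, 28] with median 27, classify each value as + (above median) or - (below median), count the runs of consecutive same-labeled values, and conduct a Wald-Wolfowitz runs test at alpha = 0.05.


Step 1: Compute median = 27; label A = above, B = below.
Labels in order: BAAABABABBABBA  (n_A = 7, n_B = 7)
Step 2: Count runs R = 10.
Step 3: Under H0 (random ordering), E[R] = 2*n_A*n_B/(n_A+n_B) + 1 = 2*7*7/14 + 1 = 8.0000.
        Var[R] = 2*n_A*n_B*(2*n_A*n_B - n_A - n_B) / ((n_A+n_B)^2 * (n_A+n_B-1)) = 8232/2548 = 3.2308.
        SD[R] = 1.7974.
Step 4: Continuity-corrected z = (R - 0.5 - E[R]) / SD[R] = (10 - 0.5 - 8.0000) / 1.7974 = 0.8345.
Step 5: Two-sided p-value via normal approximation = 2*(1 - Phi(|z|)) = 0.403986.
Step 6: alpha = 0.05. fail to reject H0.

R = 10, z = 0.8345, p = 0.403986, fail to reject H0.


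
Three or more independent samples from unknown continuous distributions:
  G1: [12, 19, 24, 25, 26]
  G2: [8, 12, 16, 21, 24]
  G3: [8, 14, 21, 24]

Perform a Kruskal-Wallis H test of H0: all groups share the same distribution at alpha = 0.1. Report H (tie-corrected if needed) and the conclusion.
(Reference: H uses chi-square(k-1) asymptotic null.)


Step 1: Combine all N = 14 observations and assign midranks.
sorted (value, group, rank): (8,G2,1.5), (8,G3,1.5), (12,G1,3.5), (12,G2,3.5), (14,G3,5), (16,G2,6), (19,G1,7), (21,G2,8.5), (21,G3,8.5), (24,G1,11), (24,G2,11), (24,G3,11), (25,G1,13), (26,G1,14)
Step 2: Sum ranks within each group.
R_1 = 48.5 (n_1 = 5)
R_2 = 30.5 (n_2 = 5)
R_3 = 26 (n_3 = 4)
Step 3: H = 12/(N(N+1)) * sum(R_i^2/n_i) - 3(N+1)
     = 12/(14*15) * (48.5^2/5 + 30.5^2/5 + 26^2/4) - 3*15
     = 0.057143 * 825.5 - 45
     = 2.171429.
Step 4: Ties present; correction factor C = 1 - 42/(14^3 - 14) = 0.984615. Corrected H = 2.171429 / 0.984615 = 2.205357.
Step 5: Under H0, H ~ chi^2(2); p-value = 0.331981.
Step 6: alpha = 0.1. fail to reject H0.

H = 2.2054, df = 2, p = 0.331981, fail to reject H0.


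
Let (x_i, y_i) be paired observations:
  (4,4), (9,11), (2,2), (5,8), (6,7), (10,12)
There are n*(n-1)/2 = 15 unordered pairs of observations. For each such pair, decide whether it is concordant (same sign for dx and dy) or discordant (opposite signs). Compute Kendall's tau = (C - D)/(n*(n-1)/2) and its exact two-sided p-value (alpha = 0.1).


Step 1: Enumerate the 15 unordered pairs (i,j) with i<j and classify each by sign(x_j-x_i) * sign(y_j-y_i).
  (1,2):dx=+5,dy=+7->C; (1,3):dx=-2,dy=-2->C; (1,4):dx=+1,dy=+4->C; (1,5):dx=+2,dy=+3->C
  (1,6):dx=+6,dy=+8->C; (2,3):dx=-7,dy=-9->C; (2,4):dx=-4,dy=-3->C; (2,5):dx=-3,dy=-4->C
  (2,6):dx=+1,dy=+1->C; (3,4):dx=+3,dy=+6->C; (3,5):dx=+4,dy=+5->C; (3,6):dx=+8,dy=+10->C
  (4,5):dx=+1,dy=-1->D; (4,6):dx=+5,dy=+4->C; (5,6):dx=+4,dy=+5->C
Step 2: C = 14, D = 1, total pairs = 15.
Step 3: tau = (C - D)/(n(n-1)/2) = (14 - 1)/15 = 0.866667.
Step 4: Exact two-sided p-value (enumerate n! = 720 permutations of y under H0): p = 0.016667.
Step 5: alpha = 0.1. reject H0.

tau_b = 0.8667 (C=14, D=1), p = 0.016667, reject H0.


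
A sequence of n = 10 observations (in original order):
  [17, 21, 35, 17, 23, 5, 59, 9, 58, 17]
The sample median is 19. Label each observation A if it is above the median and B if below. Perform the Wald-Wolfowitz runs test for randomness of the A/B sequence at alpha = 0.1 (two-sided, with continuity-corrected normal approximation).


Step 1: Compute median = 19; label A = above, B = below.
Labels in order: BAABABABAB  (n_A = 5, n_B = 5)
Step 2: Count runs R = 9.
Step 3: Under H0 (random ordering), E[R] = 2*n_A*n_B/(n_A+n_B) + 1 = 2*5*5/10 + 1 = 6.0000.
        Var[R] = 2*n_A*n_B*(2*n_A*n_B - n_A - n_B) / ((n_A+n_B)^2 * (n_A+n_B-1)) = 2000/900 = 2.2222.
        SD[R] = 1.4907.
Step 4: Continuity-corrected z = (R - 0.5 - E[R]) / SD[R] = (9 - 0.5 - 6.0000) / 1.4907 = 1.6771.
Step 5: Two-sided p-value via normal approximation = 2*(1 - Phi(|z|)) = 0.093533.
Step 6: alpha = 0.1. reject H0.

R = 9, z = 1.6771, p = 0.093533, reject H0.


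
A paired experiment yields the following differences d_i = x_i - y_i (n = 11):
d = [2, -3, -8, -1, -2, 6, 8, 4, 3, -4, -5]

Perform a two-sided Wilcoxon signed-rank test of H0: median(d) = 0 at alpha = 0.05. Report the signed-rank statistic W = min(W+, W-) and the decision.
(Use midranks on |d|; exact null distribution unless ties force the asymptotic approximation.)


Step 1: Drop any zero differences (none here) and take |d_i|.
|d| = [2, 3, 8, 1, 2, 6, 8, 4, 3, 4, 5]
Step 2: Midrank |d_i| (ties get averaged ranks).
ranks: |2|->2.5, |3|->4.5, |8|->10.5, |1|->1, |2|->2.5, |6|->9, |8|->10.5, |4|->6.5, |3|->4.5, |4|->6.5, |5|->8
Step 3: Attach original signs; sum ranks with positive sign and with negative sign.
W+ = 2.5 + 9 + 10.5 + 6.5 + 4.5 = 33
W- = 4.5 + 10.5 + 1 + 2.5 + 6.5 + 8 = 33
(Check: W+ + W- = 66 should equal n(n+1)/2 = 66.)
Step 4: Test statistic W = min(W+, W-) = 33.
Step 5: Ties in |d|, so use the tie-corrected normal approximation.
        E[W] = n(n+1)/4 = 11*12/4 = 33.
        Tie groups: |d|=2 (t=2), |d|=3 (t=2), |d|=4 (t=2), |d|=8 (t=2); sum(t^3 - t) = 24.
        Var[W] = n(n+1)(2n+1)/24 - sum(t^3-t)/48 = 3036/24 - 24/48 = 126.
        z = (W - E[W]) / sqrt(Var[W]) = (33 - 33) / 11.2250 = 0.0000.
        Two-sided p = 2*Phi(z) = 1.000000.
Step 6: alpha = 0.05. fail to reject H0.

W+ = 33, W- = 33, W = min = 33, p = 1.000000, fail to reject H0.


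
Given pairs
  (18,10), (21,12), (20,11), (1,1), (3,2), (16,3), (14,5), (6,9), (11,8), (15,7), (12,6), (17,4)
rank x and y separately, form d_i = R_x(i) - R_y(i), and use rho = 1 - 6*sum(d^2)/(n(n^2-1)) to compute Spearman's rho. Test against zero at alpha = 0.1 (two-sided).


Step 1: Rank x and y separately (midranks; no ties here).
rank(x): 18->10, 21->12, 20->11, 1->1, 3->2, 16->8, 14->6, 6->3, 11->4, 15->7, 12->5, 17->9
rank(y): 10->10, 12->12, 11->11, 1->1, 2->2, 3->3, 5->5, 9->9, 8->8, 7->7, 6->6, 4->4
Step 2: d_i = R_x(i) - R_y(i); compute d_i^2.
  (10-10)^2=0, (12-12)^2=0, (11-11)^2=0, (1-1)^2=0, (2-2)^2=0, (8-3)^2=25, (6-5)^2=1, (3-9)^2=36, (4-8)^2=16, (7-7)^2=0, (5-6)^2=1, (9-4)^2=25
sum(d^2) = 104.
Step 3: rho = 1 - 6*104 / (12*(12^2 - 1)) = 1 - 624/1716 = 0.636364.
Step 4: Under H0, t = rho * sqrt((n-2)/(1-rho^2)) = 2.6087 ~ t(10).
Step 5: Two-sided p-value from the t-distribution with 10 df = 0.026097.
Step 6: alpha = 0.1. reject H0.

rho = 0.6364, p = 0.026097, reject H0 at alpha = 0.1.


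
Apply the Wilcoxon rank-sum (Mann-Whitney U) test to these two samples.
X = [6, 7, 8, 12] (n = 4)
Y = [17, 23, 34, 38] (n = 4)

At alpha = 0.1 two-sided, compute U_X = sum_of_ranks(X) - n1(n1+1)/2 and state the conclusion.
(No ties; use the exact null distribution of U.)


Step 1: Combine and sort all 8 observations; assign midranks.
sorted (value, group): (6,X), (7,X), (8,X), (12,X), (17,Y), (23,Y), (34,Y), (38,Y)
ranks: 6->1, 7->2, 8->3, 12->4, 17->5, 23->6, 34->7, 38->8
Step 2: Rank sum for X: R1 = 1 + 2 + 3 + 4 = 10.
Step 3: U_X = R1 - n1(n1+1)/2 = 10 - 4*5/2 = 10 - 10 = 0.
       U_Y = n1*n2 - U_X = 16 - 0 = 16.
Step 4: No ties, so the exact null distribution of U (based on enumerating the C(8,4) = 70 equally likely rank assignments) gives the two-sided p-value.
Step 5: p-value = 0.028571; compare to alpha = 0.1. reject H0.

U_X = 0, p = 0.028571, reject H0 at alpha = 0.1.


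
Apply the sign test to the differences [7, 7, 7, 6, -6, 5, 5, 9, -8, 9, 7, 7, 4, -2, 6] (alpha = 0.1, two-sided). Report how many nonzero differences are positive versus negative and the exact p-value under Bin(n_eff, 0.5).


Step 1: Discard zero differences. Original n = 15; n_eff = number of nonzero differences = 15.
Nonzero differences (with sign): +7, +7, +7, +6, -6, +5, +5, +9, -8, +9, +7, +7, +4, -2, +6
Step 2: Count signs: positive = 12, negative = 3.
Step 3: Under H0: P(positive) = 0.5, so the number of positives S ~ Bin(15, 0.5).
Step 4: Two-sided exact p-value = sum of Bin(15,0.5) probabilities at or below the observed probability = 0.035156.
Step 5: alpha = 0.1. reject H0.

n_eff = 15, pos = 12, neg = 3, p = 0.035156, reject H0.


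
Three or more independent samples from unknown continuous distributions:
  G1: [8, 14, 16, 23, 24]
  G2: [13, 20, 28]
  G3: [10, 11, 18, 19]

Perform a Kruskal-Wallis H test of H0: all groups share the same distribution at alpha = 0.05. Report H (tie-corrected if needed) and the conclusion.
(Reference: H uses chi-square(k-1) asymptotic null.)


Step 1: Combine all N = 12 observations and assign midranks.
sorted (value, group, rank): (8,G1,1), (10,G3,2), (11,G3,3), (13,G2,4), (14,G1,5), (16,G1,6), (18,G3,7), (19,G3,8), (20,G2,9), (23,G1,10), (24,G1,11), (28,G2,12)
Step 2: Sum ranks within each group.
R_1 = 33 (n_1 = 5)
R_2 = 25 (n_2 = 3)
R_3 = 20 (n_3 = 4)
Step 3: H = 12/(N(N+1)) * sum(R_i^2/n_i) - 3(N+1)
     = 12/(12*13) * (33^2/5 + 25^2/3 + 20^2/4) - 3*13
     = 0.076923 * 526.133 - 39
     = 1.471795.
Step 4: No ties, so H is used without correction.
Step 5: Under H0, H ~ chi^2(2); p-value = 0.479075.
Step 6: alpha = 0.05. fail to reject H0.

H = 1.4718, df = 2, p = 0.479075, fail to reject H0.


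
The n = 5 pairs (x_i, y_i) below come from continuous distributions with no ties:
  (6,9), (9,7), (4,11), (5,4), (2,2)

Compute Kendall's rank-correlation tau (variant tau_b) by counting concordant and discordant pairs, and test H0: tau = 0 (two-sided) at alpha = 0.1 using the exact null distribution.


Step 1: Enumerate the 10 unordered pairs (i,j) with i<j and classify each by sign(x_j-x_i) * sign(y_j-y_i).
  (1,2):dx=+3,dy=-2->D; (1,3):dx=-2,dy=+2->D; (1,4):dx=-1,dy=-5->C; (1,5):dx=-4,dy=-7->C
  (2,3):dx=-5,dy=+4->D; (2,4):dx=-4,dy=-3->C; (2,5):dx=-7,dy=-5->C; (3,4):dx=+1,dy=-7->D
  (3,5):dx=-2,dy=-9->C; (4,5):dx=-3,dy=-2->C
Step 2: C = 6, D = 4, total pairs = 10.
Step 3: tau = (C - D)/(n(n-1)/2) = (6 - 4)/10 = 0.200000.
Step 4: Exact two-sided p-value (enumerate n! = 120 permutations of y under H0): p = 0.816667.
Step 5: alpha = 0.1. fail to reject H0.

tau_b = 0.2000 (C=6, D=4), p = 0.816667, fail to reject H0.


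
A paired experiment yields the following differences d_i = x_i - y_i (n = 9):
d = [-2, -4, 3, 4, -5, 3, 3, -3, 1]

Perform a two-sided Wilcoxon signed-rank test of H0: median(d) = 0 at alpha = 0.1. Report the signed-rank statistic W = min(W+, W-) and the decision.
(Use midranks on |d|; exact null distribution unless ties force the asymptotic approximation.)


Step 1: Drop any zero differences (none here) and take |d_i|.
|d| = [2, 4, 3, 4, 5, 3, 3, 3, 1]
Step 2: Midrank |d_i| (ties get averaged ranks).
ranks: |2|->2, |4|->7.5, |3|->4.5, |4|->7.5, |5|->9, |3|->4.5, |3|->4.5, |3|->4.5, |1|->1
Step 3: Attach original signs; sum ranks with positive sign and with negative sign.
W+ = 4.5 + 7.5 + 4.5 + 4.5 + 1 = 22
W- = 2 + 7.5 + 9 + 4.5 = 23
(Check: W+ + W- = 45 should equal n(n+1)/2 = 45.)
Step 4: Test statistic W = min(W+, W-) = 22.
Step 5: Ties in |d|, so use the tie-corrected normal approximation.
        E[W] = n(n+1)/4 = 9*10/4 = 22.5.
        Tie groups: |d|=3 (t=4), |d|=4 (t=2); sum(t^3 - t) = 66.
        Var[W] = n(n+1)(2n+1)/24 - sum(t^3-t)/48 = 1710/24 - 66/48 = 69.875.
        z = (W - E[W]) / sqrt(Var[W]) = (22 - 22.5) / 8.3591 = -0.0598.
        Two-sided p = 2*Phi(z) = 0.952303.
Step 6: alpha = 0.1. fail to reject H0.

W+ = 22, W- = 23, W = min = 22, p = 0.952303, fail to reject H0.


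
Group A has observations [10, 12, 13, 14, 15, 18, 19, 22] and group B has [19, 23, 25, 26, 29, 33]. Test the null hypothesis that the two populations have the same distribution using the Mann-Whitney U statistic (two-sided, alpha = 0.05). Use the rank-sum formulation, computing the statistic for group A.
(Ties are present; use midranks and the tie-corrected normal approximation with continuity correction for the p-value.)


Step 1: Combine and sort all 14 observations; assign midranks.
sorted (value, group): (10,X), (12,X), (13,X), (14,X), (15,X), (18,X), (19,X), (19,Y), (22,X), (23,Y), (25,Y), (26,Y), (29,Y), (33,Y)
ranks: 10->1, 12->2, 13->3, 14->4, 15->5, 18->6, 19->7.5, 19->7.5, 22->9, 23->10, 25->11, 26->12, 29->13, 33->14
Step 2: Rank sum for X: R1 = 1 + 2 + 3 + 4 + 5 + 6 + 7.5 + 9 = 37.5.
Step 3: U_X = R1 - n1(n1+1)/2 = 37.5 - 8*9/2 = 37.5 - 36 = 1.5.
       U_Y = n1*n2 - U_X = 48 - 1.5 = 46.5.
Step 4: Ties are present, so use the tie-corrected normal approximation (with continuity correction) for the p-value.
Step 5: p-value = 0.004465; compare to alpha = 0.05. reject H0.

U_X = 1.5, p = 0.004465, reject H0 at alpha = 0.05.


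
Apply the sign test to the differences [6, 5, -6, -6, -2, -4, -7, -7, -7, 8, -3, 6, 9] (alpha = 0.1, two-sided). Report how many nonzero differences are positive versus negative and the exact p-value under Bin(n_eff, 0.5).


Step 1: Discard zero differences. Original n = 13; n_eff = number of nonzero differences = 13.
Nonzero differences (with sign): +6, +5, -6, -6, -2, -4, -7, -7, -7, +8, -3, +6, +9
Step 2: Count signs: positive = 5, negative = 8.
Step 3: Under H0: P(positive) = 0.5, so the number of positives S ~ Bin(13, 0.5).
Step 4: Two-sided exact p-value = sum of Bin(13,0.5) probabilities at or below the observed probability = 0.581055.
Step 5: alpha = 0.1. fail to reject H0.

n_eff = 13, pos = 5, neg = 8, p = 0.581055, fail to reject H0.


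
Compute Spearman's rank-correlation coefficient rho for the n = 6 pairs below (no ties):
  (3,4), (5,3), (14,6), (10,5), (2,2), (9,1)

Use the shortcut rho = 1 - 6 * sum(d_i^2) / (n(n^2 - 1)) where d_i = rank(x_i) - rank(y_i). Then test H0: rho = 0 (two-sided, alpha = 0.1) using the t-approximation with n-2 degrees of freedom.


Step 1: Rank x and y separately (midranks; no ties here).
rank(x): 3->2, 5->3, 14->6, 10->5, 2->1, 9->4
rank(y): 4->4, 3->3, 6->6, 5->5, 2->2, 1->1
Step 2: d_i = R_x(i) - R_y(i); compute d_i^2.
  (2-4)^2=4, (3-3)^2=0, (6-6)^2=0, (5-5)^2=0, (1-2)^2=1, (4-1)^2=9
sum(d^2) = 14.
Step 3: rho = 1 - 6*14 / (6*(6^2 - 1)) = 1 - 84/210 = 0.600000.
Step 4: Under H0, t = rho * sqrt((n-2)/(1-rho^2)) = 1.5000 ~ t(4).
Step 5: Two-sided p-value from the t-distribution with 4 df = 0.208000.
Step 6: alpha = 0.1. fail to reject H0.

rho = 0.6000, p = 0.208000, fail to reject H0 at alpha = 0.1.


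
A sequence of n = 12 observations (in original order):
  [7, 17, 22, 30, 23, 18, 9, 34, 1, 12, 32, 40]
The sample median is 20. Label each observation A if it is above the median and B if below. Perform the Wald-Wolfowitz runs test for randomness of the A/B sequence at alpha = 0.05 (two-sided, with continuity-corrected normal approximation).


Step 1: Compute median = 20; label A = above, B = below.
Labels in order: BBAAABBABBAA  (n_A = 6, n_B = 6)
Step 2: Count runs R = 6.
Step 3: Under H0 (random ordering), E[R] = 2*n_A*n_B/(n_A+n_B) + 1 = 2*6*6/12 + 1 = 7.0000.
        Var[R] = 2*n_A*n_B*(2*n_A*n_B - n_A - n_B) / ((n_A+n_B)^2 * (n_A+n_B-1)) = 4320/1584 = 2.7273.
        SD[R] = 1.6514.
Step 4: Continuity-corrected z = (R + 0.5 - E[R]) / SD[R] = (6 + 0.5 - 7.0000) / 1.6514 = -0.3028.
Step 5: Two-sided p-value via normal approximation = 2*(1 - Phi(|z|)) = 0.762069.
Step 6: alpha = 0.05. fail to reject H0.

R = 6, z = -0.3028, p = 0.762069, fail to reject H0.


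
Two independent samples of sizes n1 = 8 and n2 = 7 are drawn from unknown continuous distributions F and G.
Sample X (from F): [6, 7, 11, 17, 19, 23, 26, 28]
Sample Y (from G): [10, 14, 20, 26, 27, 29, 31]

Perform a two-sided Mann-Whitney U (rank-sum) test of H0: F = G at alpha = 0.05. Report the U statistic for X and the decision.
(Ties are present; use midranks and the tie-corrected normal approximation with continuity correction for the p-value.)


Step 1: Combine and sort all 15 observations; assign midranks.
sorted (value, group): (6,X), (7,X), (10,Y), (11,X), (14,Y), (17,X), (19,X), (20,Y), (23,X), (26,X), (26,Y), (27,Y), (28,X), (29,Y), (31,Y)
ranks: 6->1, 7->2, 10->3, 11->4, 14->5, 17->6, 19->7, 20->8, 23->9, 26->10.5, 26->10.5, 27->12, 28->13, 29->14, 31->15
Step 2: Rank sum for X: R1 = 1 + 2 + 4 + 6 + 7 + 9 + 10.5 + 13 = 52.5.
Step 3: U_X = R1 - n1(n1+1)/2 = 52.5 - 8*9/2 = 52.5 - 36 = 16.5.
       U_Y = n1*n2 - U_X = 56 - 16.5 = 39.5.
Step 4: Ties are present, so use the tie-corrected normal approximation (with continuity correction) for the p-value.
Step 5: p-value = 0.202614; compare to alpha = 0.05. fail to reject H0.

U_X = 16.5, p = 0.202614, fail to reject H0 at alpha = 0.05.


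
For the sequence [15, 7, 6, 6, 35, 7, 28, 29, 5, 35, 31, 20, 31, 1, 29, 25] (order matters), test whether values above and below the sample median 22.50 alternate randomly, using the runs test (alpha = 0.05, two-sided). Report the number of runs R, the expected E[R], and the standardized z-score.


Step 1: Compute median = 22.50; label A = above, B = below.
Labels in order: BBBBABAABAABABAA  (n_A = 8, n_B = 8)
Step 2: Count runs R = 10.
Step 3: Under H0 (random ordering), E[R] = 2*n_A*n_B/(n_A+n_B) + 1 = 2*8*8/16 + 1 = 9.0000.
        Var[R] = 2*n_A*n_B*(2*n_A*n_B - n_A - n_B) / ((n_A+n_B)^2 * (n_A+n_B-1)) = 14336/3840 = 3.7333.
        SD[R] = 1.9322.
Step 4: Continuity-corrected z = (R - 0.5 - E[R]) / SD[R] = (10 - 0.5 - 9.0000) / 1.9322 = 0.2588.
Step 5: Two-sided p-value via normal approximation = 2*(1 - Phi(|z|)) = 0.795809.
Step 6: alpha = 0.05. fail to reject H0.

R = 10, z = 0.2588, p = 0.795809, fail to reject H0.


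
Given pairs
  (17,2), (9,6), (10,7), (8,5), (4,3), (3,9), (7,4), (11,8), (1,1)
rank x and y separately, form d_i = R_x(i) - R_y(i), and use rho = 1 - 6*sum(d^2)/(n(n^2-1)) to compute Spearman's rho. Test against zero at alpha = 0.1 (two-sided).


Step 1: Rank x and y separately (midranks; no ties here).
rank(x): 17->9, 9->6, 10->7, 8->5, 4->3, 3->2, 7->4, 11->8, 1->1
rank(y): 2->2, 6->6, 7->7, 5->5, 3->3, 9->9, 4->4, 8->8, 1->1
Step 2: d_i = R_x(i) - R_y(i); compute d_i^2.
  (9-2)^2=49, (6-6)^2=0, (7-7)^2=0, (5-5)^2=0, (3-3)^2=0, (2-9)^2=49, (4-4)^2=0, (8-8)^2=0, (1-1)^2=0
sum(d^2) = 98.
Step 3: rho = 1 - 6*98 / (9*(9^2 - 1)) = 1 - 588/720 = 0.183333.
Step 4: Under H0, t = rho * sqrt((n-2)/(1-rho^2)) = 0.4934 ~ t(7).
Step 5: Two-sided p-value from the t-distribution with 7 df = 0.636820.
Step 6: alpha = 0.1. fail to reject H0.

rho = 0.1833, p = 0.636820, fail to reject H0 at alpha = 0.1.


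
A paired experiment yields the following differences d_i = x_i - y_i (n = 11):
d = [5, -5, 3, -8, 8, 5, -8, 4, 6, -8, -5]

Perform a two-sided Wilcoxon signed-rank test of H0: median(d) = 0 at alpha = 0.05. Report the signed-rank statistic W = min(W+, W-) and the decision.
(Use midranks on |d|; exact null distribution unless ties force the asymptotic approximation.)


Step 1: Drop any zero differences (none here) and take |d_i|.
|d| = [5, 5, 3, 8, 8, 5, 8, 4, 6, 8, 5]
Step 2: Midrank |d_i| (ties get averaged ranks).
ranks: |5|->4.5, |5|->4.5, |3|->1, |8|->9.5, |8|->9.5, |5|->4.5, |8|->9.5, |4|->2, |6|->7, |8|->9.5, |5|->4.5
Step 3: Attach original signs; sum ranks with positive sign and with negative sign.
W+ = 4.5 + 1 + 9.5 + 4.5 + 2 + 7 = 28.5
W- = 4.5 + 9.5 + 9.5 + 9.5 + 4.5 = 37.5
(Check: W+ + W- = 66 should equal n(n+1)/2 = 66.)
Step 4: Test statistic W = min(W+, W-) = 28.5.
Step 5: Ties in |d|, so use the tie-corrected normal approximation.
        E[W] = n(n+1)/4 = 11*12/4 = 33.
        Tie groups: |d|=5 (t=4), |d|=8 (t=4); sum(t^3 - t) = 120.
        Var[W] = n(n+1)(2n+1)/24 - sum(t^3-t)/48 = 3036/24 - 120/48 = 124.
        z = (W - E[W]) / sqrt(Var[W]) = (28.5 - 33) / 11.1355 = -0.4041.
        Two-sided p = 2*Phi(z) = 0.686130.
Step 6: alpha = 0.05. fail to reject H0.

W+ = 28.5, W- = 37.5, W = min = 28.5, p = 0.686130, fail to reject H0.


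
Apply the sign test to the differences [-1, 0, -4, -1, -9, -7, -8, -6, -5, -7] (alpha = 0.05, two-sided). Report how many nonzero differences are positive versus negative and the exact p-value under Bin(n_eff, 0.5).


Step 1: Discard zero differences. Original n = 10; n_eff = number of nonzero differences = 9.
Nonzero differences (with sign): -1, -4, -1, -9, -7, -8, -6, -5, -7
Step 2: Count signs: positive = 0, negative = 9.
Step 3: Under H0: P(positive) = 0.5, so the number of positives S ~ Bin(9, 0.5).
Step 4: Two-sided exact p-value = sum of Bin(9,0.5) probabilities at or below the observed probability = 0.003906.
Step 5: alpha = 0.05. reject H0.

n_eff = 9, pos = 0, neg = 9, p = 0.003906, reject H0.


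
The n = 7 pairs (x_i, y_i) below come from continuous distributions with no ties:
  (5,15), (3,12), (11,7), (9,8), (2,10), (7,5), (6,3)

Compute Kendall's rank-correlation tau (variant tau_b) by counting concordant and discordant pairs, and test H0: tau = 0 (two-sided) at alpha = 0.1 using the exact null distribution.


Step 1: Enumerate the 21 unordered pairs (i,j) with i<j and classify each by sign(x_j-x_i) * sign(y_j-y_i).
  (1,2):dx=-2,dy=-3->C; (1,3):dx=+6,dy=-8->D; (1,4):dx=+4,dy=-7->D; (1,5):dx=-3,dy=-5->C
  (1,6):dx=+2,dy=-10->D; (1,7):dx=+1,dy=-12->D; (2,3):dx=+8,dy=-5->D; (2,4):dx=+6,dy=-4->D
  (2,5):dx=-1,dy=-2->C; (2,6):dx=+4,dy=-7->D; (2,7):dx=+3,dy=-9->D; (3,4):dx=-2,dy=+1->D
  (3,5):dx=-9,dy=+3->D; (3,6):dx=-4,dy=-2->C; (3,7):dx=-5,dy=-4->C; (4,5):dx=-7,dy=+2->D
  (4,6):dx=-2,dy=-3->C; (4,7):dx=-3,dy=-5->C; (5,6):dx=+5,dy=-5->D; (5,7):dx=+4,dy=-7->D
  (6,7):dx=-1,dy=-2->C
Step 2: C = 8, D = 13, total pairs = 21.
Step 3: tau = (C - D)/(n(n-1)/2) = (8 - 13)/21 = -0.238095.
Step 4: Exact two-sided p-value (enumerate n! = 5040 permutations of y under H0): p = 0.561905.
Step 5: alpha = 0.1. fail to reject H0.

tau_b = -0.2381 (C=8, D=13), p = 0.561905, fail to reject H0.


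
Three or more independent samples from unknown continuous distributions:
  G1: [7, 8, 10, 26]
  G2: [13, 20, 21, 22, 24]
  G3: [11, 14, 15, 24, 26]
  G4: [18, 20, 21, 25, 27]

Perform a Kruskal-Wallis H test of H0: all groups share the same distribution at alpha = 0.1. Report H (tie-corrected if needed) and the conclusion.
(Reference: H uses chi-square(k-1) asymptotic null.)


Step 1: Combine all N = 19 observations and assign midranks.
sorted (value, group, rank): (7,G1,1), (8,G1,2), (10,G1,3), (11,G3,4), (13,G2,5), (14,G3,6), (15,G3,7), (18,G4,8), (20,G2,9.5), (20,G4,9.5), (21,G2,11.5), (21,G4,11.5), (22,G2,13), (24,G2,14.5), (24,G3,14.5), (25,G4,16), (26,G1,17.5), (26,G3,17.5), (27,G4,19)
Step 2: Sum ranks within each group.
R_1 = 23.5 (n_1 = 4)
R_2 = 53.5 (n_2 = 5)
R_3 = 49 (n_3 = 5)
R_4 = 64 (n_4 = 5)
Step 3: H = 12/(N(N+1)) * sum(R_i^2/n_i) - 3(N+1)
     = 12/(19*20) * (23.5^2/4 + 53.5^2/5 + 49^2/5 + 64^2/5) - 3*20
     = 0.031579 * 2009.91 - 60
     = 3.470921.
Step 4: Ties present; correction factor C = 1 - 24/(19^3 - 19) = 0.996491. Corrected H = 3.470921 / 0.996491 = 3.483143.
Step 5: Under H0, H ~ chi^2(3); p-value = 0.322955.
Step 6: alpha = 0.1. fail to reject H0.

H = 3.4831, df = 3, p = 0.322955, fail to reject H0.


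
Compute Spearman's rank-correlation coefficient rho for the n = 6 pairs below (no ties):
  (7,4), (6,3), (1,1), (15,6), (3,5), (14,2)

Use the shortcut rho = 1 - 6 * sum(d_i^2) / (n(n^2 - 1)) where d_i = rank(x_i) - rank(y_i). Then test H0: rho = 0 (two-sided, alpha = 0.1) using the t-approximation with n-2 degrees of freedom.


Step 1: Rank x and y separately (midranks; no ties here).
rank(x): 7->4, 6->3, 1->1, 15->6, 3->2, 14->5
rank(y): 4->4, 3->3, 1->1, 6->6, 5->5, 2->2
Step 2: d_i = R_x(i) - R_y(i); compute d_i^2.
  (4-4)^2=0, (3-3)^2=0, (1-1)^2=0, (6-6)^2=0, (2-5)^2=9, (5-2)^2=9
sum(d^2) = 18.
Step 3: rho = 1 - 6*18 / (6*(6^2 - 1)) = 1 - 108/210 = 0.485714.
Step 4: Under H0, t = rho * sqrt((n-2)/(1-rho^2)) = 1.1113 ~ t(4).
Step 5: Two-sided p-value from the t-distribution with 4 df = 0.328723.
Step 6: alpha = 0.1. fail to reject H0.

rho = 0.4857, p = 0.328723, fail to reject H0 at alpha = 0.1.


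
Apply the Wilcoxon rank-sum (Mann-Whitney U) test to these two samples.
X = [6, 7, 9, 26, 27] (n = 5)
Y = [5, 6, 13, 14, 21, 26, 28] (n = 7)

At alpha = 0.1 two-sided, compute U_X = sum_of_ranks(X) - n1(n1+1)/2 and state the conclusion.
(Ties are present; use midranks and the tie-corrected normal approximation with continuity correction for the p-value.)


Step 1: Combine and sort all 12 observations; assign midranks.
sorted (value, group): (5,Y), (6,X), (6,Y), (7,X), (9,X), (13,Y), (14,Y), (21,Y), (26,X), (26,Y), (27,X), (28,Y)
ranks: 5->1, 6->2.5, 6->2.5, 7->4, 9->5, 13->6, 14->7, 21->8, 26->9.5, 26->9.5, 27->11, 28->12
Step 2: Rank sum for X: R1 = 2.5 + 4 + 5 + 9.5 + 11 = 32.
Step 3: U_X = R1 - n1(n1+1)/2 = 32 - 5*6/2 = 32 - 15 = 17.
       U_Y = n1*n2 - U_X = 35 - 17 = 18.
Step 4: Ties are present, so use the tie-corrected normal approximation (with continuity correction) for the p-value.
Step 5: p-value = 1.000000; compare to alpha = 0.1. fail to reject H0.

U_X = 17, p = 1.000000, fail to reject H0 at alpha = 0.1.


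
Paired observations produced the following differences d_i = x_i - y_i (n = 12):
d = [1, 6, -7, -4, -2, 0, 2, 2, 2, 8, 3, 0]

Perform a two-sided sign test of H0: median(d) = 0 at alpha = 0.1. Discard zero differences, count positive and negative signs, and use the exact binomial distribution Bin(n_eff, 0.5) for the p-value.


Step 1: Discard zero differences. Original n = 12; n_eff = number of nonzero differences = 10.
Nonzero differences (with sign): +1, +6, -7, -4, -2, +2, +2, +2, +8, +3
Step 2: Count signs: positive = 7, negative = 3.
Step 3: Under H0: P(positive) = 0.5, so the number of positives S ~ Bin(10, 0.5).
Step 4: Two-sided exact p-value = sum of Bin(10,0.5) probabilities at or below the observed probability = 0.343750.
Step 5: alpha = 0.1. fail to reject H0.

n_eff = 10, pos = 7, neg = 3, p = 0.343750, fail to reject H0.


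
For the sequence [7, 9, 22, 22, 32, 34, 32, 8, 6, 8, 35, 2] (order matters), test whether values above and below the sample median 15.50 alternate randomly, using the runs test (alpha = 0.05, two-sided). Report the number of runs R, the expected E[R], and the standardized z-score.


Step 1: Compute median = 15.50; label A = above, B = below.
Labels in order: BBAAAAABBBAB  (n_A = 6, n_B = 6)
Step 2: Count runs R = 5.
Step 3: Under H0 (random ordering), E[R] = 2*n_A*n_B/(n_A+n_B) + 1 = 2*6*6/12 + 1 = 7.0000.
        Var[R] = 2*n_A*n_B*(2*n_A*n_B - n_A - n_B) / ((n_A+n_B)^2 * (n_A+n_B-1)) = 4320/1584 = 2.7273.
        SD[R] = 1.6514.
Step 4: Continuity-corrected z = (R + 0.5 - E[R]) / SD[R] = (5 + 0.5 - 7.0000) / 1.6514 = -0.9083.
Step 5: Two-sided p-value via normal approximation = 2*(1 - Phi(|z|)) = 0.363722.
Step 6: alpha = 0.05. fail to reject H0.

R = 5, z = -0.9083, p = 0.363722, fail to reject H0.


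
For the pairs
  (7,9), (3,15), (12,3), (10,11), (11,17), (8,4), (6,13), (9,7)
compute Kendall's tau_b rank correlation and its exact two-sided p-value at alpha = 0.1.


Step 1: Enumerate the 28 unordered pairs (i,j) with i<j and classify each by sign(x_j-x_i) * sign(y_j-y_i).
  (1,2):dx=-4,dy=+6->D; (1,3):dx=+5,dy=-6->D; (1,4):dx=+3,dy=+2->C; (1,5):dx=+4,dy=+8->C
  (1,6):dx=+1,dy=-5->D; (1,7):dx=-1,dy=+4->D; (1,8):dx=+2,dy=-2->D; (2,3):dx=+9,dy=-12->D
  (2,4):dx=+7,dy=-4->D; (2,5):dx=+8,dy=+2->C; (2,6):dx=+5,dy=-11->D; (2,7):dx=+3,dy=-2->D
  (2,8):dx=+6,dy=-8->D; (3,4):dx=-2,dy=+8->D; (3,5):dx=-1,dy=+14->D; (3,6):dx=-4,dy=+1->D
  (3,7):dx=-6,dy=+10->D; (3,8):dx=-3,dy=+4->D; (4,5):dx=+1,dy=+6->C; (4,6):dx=-2,dy=-7->C
  (4,7):dx=-4,dy=+2->D; (4,8):dx=-1,dy=-4->C; (5,6):dx=-3,dy=-13->C; (5,7):dx=-5,dy=-4->C
  (5,8):dx=-2,dy=-10->C; (6,7):dx=-2,dy=+9->D; (6,8):dx=+1,dy=+3->C; (7,8):dx=+3,dy=-6->D
Step 2: C = 10, D = 18, total pairs = 28.
Step 3: tau = (C - D)/(n(n-1)/2) = (10 - 18)/28 = -0.285714.
Step 4: Exact two-sided p-value (enumerate n! = 40320 permutations of y under H0): p = 0.398760.
Step 5: alpha = 0.1. fail to reject H0.

tau_b = -0.2857 (C=10, D=18), p = 0.398760, fail to reject H0.


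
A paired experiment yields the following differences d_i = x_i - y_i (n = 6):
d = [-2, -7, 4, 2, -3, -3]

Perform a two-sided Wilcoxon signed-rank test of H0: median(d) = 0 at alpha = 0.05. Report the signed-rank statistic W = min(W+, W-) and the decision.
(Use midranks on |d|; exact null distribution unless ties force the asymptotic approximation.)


Step 1: Drop any zero differences (none here) and take |d_i|.
|d| = [2, 7, 4, 2, 3, 3]
Step 2: Midrank |d_i| (ties get averaged ranks).
ranks: |2|->1.5, |7|->6, |4|->5, |2|->1.5, |3|->3.5, |3|->3.5
Step 3: Attach original signs; sum ranks with positive sign and with negative sign.
W+ = 5 + 1.5 = 6.5
W- = 1.5 + 6 + 3.5 + 3.5 = 14.5
(Check: W+ + W- = 21 should equal n(n+1)/2 = 21.)
Step 4: Test statistic W = min(W+, W-) = 6.5.
Step 5: Ties in |d|, so use the tie-corrected normal approximation.
        E[W] = n(n+1)/4 = 6*7/4 = 10.5.
        Tie groups: |d|=2 (t=2), |d|=3 (t=2); sum(t^3 - t) = 12.
        Var[W] = n(n+1)(2n+1)/24 - sum(t^3-t)/48 = 546/24 - 12/48 = 22.5.
        z = (W - E[W]) / sqrt(Var[W]) = (6.5 - 10.5) / 4.7434 = -0.8433.
        Two-sided p = 2*Phi(z) = 0.399075.
Step 6: alpha = 0.05. fail to reject H0.

W+ = 6.5, W- = 14.5, W = min = 6.5, p = 0.399075, fail to reject H0.


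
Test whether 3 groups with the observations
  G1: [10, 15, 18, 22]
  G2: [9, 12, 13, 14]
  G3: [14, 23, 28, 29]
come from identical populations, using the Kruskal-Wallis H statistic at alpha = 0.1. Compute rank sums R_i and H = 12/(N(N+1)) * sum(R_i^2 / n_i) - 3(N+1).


Step 1: Combine all N = 12 observations and assign midranks.
sorted (value, group, rank): (9,G2,1), (10,G1,2), (12,G2,3), (13,G2,4), (14,G2,5.5), (14,G3,5.5), (15,G1,7), (18,G1,8), (22,G1,9), (23,G3,10), (28,G3,11), (29,G3,12)
Step 2: Sum ranks within each group.
R_1 = 26 (n_1 = 4)
R_2 = 13.5 (n_2 = 4)
R_3 = 38.5 (n_3 = 4)
Step 3: H = 12/(N(N+1)) * sum(R_i^2/n_i) - 3(N+1)
     = 12/(12*13) * (26^2/4 + 13.5^2/4 + 38.5^2/4) - 3*13
     = 0.076923 * 585.125 - 39
     = 6.009615.
Step 4: Ties present; correction factor C = 1 - 6/(12^3 - 12) = 0.996503. Corrected H = 6.009615 / 0.996503 = 6.030702.
Step 5: Under H0, H ~ chi^2(2); p-value = 0.049029.
Step 6: alpha = 0.1. reject H0.

H = 6.0307, df = 2, p = 0.049029, reject H0.


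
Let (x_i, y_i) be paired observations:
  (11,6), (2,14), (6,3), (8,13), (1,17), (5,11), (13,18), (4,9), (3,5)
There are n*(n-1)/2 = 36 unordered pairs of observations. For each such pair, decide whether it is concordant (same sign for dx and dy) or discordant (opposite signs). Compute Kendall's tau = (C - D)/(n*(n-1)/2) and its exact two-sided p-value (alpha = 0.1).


Step 1: Enumerate the 36 unordered pairs (i,j) with i<j and classify each by sign(x_j-x_i) * sign(y_j-y_i).
  (1,2):dx=-9,dy=+8->D; (1,3):dx=-5,dy=-3->C; (1,4):dx=-3,dy=+7->D; (1,5):dx=-10,dy=+11->D
  (1,6):dx=-6,dy=+5->D; (1,7):dx=+2,dy=+12->C; (1,8):dx=-7,dy=+3->D; (1,9):dx=-8,dy=-1->C
  (2,3):dx=+4,dy=-11->D; (2,4):dx=+6,dy=-1->D; (2,5):dx=-1,dy=+3->D; (2,6):dx=+3,dy=-3->D
  (2,7):dx=+11,dy=+4->C; (2,8):dx=+2,dy=-5->D; (2,9):dx=+1,dy=-9->D; (3,4):dx=+2,dy=+10->C
  (3,5):dx=-5,dy=+14->D; (3,6):dx=-1,dy=+8->D; (3,7):dx=+7,dy=+15->C; (3,8):dx=-2,dy=+6->D
  (3,9):dx=-3,dy=+2->D; (4,5):dx=-7,dy=+4->D; (4,6):dx=-3,dy=-2->C; (4,7):dx=+5,dy=+5->C
  (4,8):dx=-4,dy=-4->C; (4,9):dx=-5,dy=-8->C; (5,6):dx=+4,dy=-6->D; (5,7):dx=+12,dy=+1->C
  (5,8):dx=+3,dy=-8->D; (5,9):dx=+2,dy=-12->D; (6,7):dx=+8,dy=+7->C; (6,8):dx=-1,dy=-2->C
  (6,9):dx=-2,dy=-6->C; (7,8):dx=-9,dy=-9->C; (7,9):dx=-10,dy=-13->C; (8,9):dx=-1,dy=-4->C
Step 2: C = 17, D = 19, total pairs = 36.
Step 3: tau = (C - D)/(n(n-1)/2) = (17 - 19)/36 = -0.055556.
Step 4: Exact two-sided p-value (enumerate n! = 362880 permutations of y under H0): p = 0.919455.
Step 5: alpha = 0.1. fail to reject H0.

tau_b = -0.0556 (C=17, D=19), p = 0.919455, fail to reject H0.


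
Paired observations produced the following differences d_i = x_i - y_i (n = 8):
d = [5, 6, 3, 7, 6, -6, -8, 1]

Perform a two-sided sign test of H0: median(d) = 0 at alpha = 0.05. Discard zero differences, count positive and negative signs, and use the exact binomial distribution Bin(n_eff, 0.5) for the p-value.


Step 1: Discard zero differences. Original n = 8; n_eff = number of nonzero differences = 8.
Nonzero differences (with sign): +5, +6, +3, +7, +6, -6, -8, +1
Step 2: Count signs: positive = 6, negative = 2.
Step 3: Under H0: P(positive) = 0.5, so the number of positives S ~ Bin(8, 0.5).
Step 4: Two-sided exact p-value = sum of Bin(8,0.5) probabilities at or below the observed probability = 0.289062.
Step 5: alpha = 0.05. fail to reject H0.

n_eff = 8, pos = 6, neg = 2, p = 0.289062, fail to reject H0.


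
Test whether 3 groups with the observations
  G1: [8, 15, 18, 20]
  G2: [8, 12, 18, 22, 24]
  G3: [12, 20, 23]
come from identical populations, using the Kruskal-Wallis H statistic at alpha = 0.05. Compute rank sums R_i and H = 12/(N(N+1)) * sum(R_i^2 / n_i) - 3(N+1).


Step 1: Combine all N = 12 observations and assign midranks.
sorted (value, group, rank): (8,G1,1.5), (8,G2,1.5), (12,G2,3.5), (12,G3,3.5), (15,G1,5), (18,G1,6.5), (18,G2,6.5), (20,G1,8.5), (20,G3,8.5), (22,G2,10), (23,G3,11), (24,G2,12)
Step 2: Sum ranks within each group.
R_1 = 21.5 (n_1 = 4)
R_2 = 33.5 (n_2 = 5)
R_3 = 23 (n_3 = 3)
Step 3: H = 12/(N(N+1)) * sum(R_i^2/n_i) - 3(N+1)
     = 12/(12*13) * (21.5^2/4 + 33.5^2/5 + 23^2/3) - 3*13
     = 0.076923 * 516.346 - 39
     = 0.718910.
Step 4: Ties present; correction factor C = 1 - 24/(12^3 - 12) = 0.986014. Corrected H = 0.718910 / 0.986014 = 0.729108.
Step 5: Under H0, H ~ chi^2(2); p-value = 0.694506.
Step 6: alpha = 0.05. fail to reject H0.

H = 0.7291, df = 2, p = 0.694506, fail to reject H0.


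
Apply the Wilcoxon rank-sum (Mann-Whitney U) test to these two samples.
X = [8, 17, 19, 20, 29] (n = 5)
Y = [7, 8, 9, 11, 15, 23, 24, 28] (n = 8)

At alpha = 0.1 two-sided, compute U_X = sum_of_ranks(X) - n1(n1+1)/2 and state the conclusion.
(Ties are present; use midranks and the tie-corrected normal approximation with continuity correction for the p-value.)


Step 1: Combine and sort all 13 observations; assign midranks.
sorted (value, group): (7,Y), (8,X), (8,Y), (9,Y), (11,Y), (15,Y), (17,X), (19,X), (20,X), (23,Y), (24,Y), (28,Y), (29,X)
ranks: 7->1, 8->2.5, 8->2.5, 9->4, 11->5, 15->6, 17->7, 19->8, 20->9, 23->10, 24->11, 28->12, 29->13
Step 2: Rank sum for X: R1 = 2.5 + 7 + 8 + 9 + 13 = 39.5.
Step 3: U_X = R1 - n1(n1+1)/2 = 39.5 - 5*6/2 = 39.5 - 15 = 24.5.
       U_Y = n1*n2 - U_X = 40 - 24.5 = 15.5.
Step 4: Ties are present, so use the tie-corrected normal approximation (with continuity correction) for the p-value.
Step 5: p-value = 0.557643; compare to alpha = 0.1. fail to reject H0.

U_X = 24.5, p = 0.557643, fail to reject H0 at alpha = 0.1.


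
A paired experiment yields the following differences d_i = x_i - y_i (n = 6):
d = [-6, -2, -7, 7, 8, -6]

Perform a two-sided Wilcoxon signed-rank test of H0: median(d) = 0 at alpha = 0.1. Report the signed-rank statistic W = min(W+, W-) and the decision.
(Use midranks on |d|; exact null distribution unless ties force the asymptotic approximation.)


Step 1: Drop any zero differences (none here) and take |d_i|.
|d| = [6, 2, 7, 7, 8, 6]
Step 2: Midrank |d_i| (ties get averaged ranks).
ranks: |6|->2.5, |2|->1, |7|->4.5, |7|->4.5, |8|->6, |6|->2.5
Step 3: Attach original signs; sum ranks with positive sign and with negative sign.
W+ = 4.5 + 6 = 10.5
W- = 2.5 + 1 + 4.5 + 2.5 = 10.5
(Check: W+ + W- = 21 should equal n(n+1)/2 = 21.)
Step 4: Test statistic W = min(W+, W-) = 10.5.
Step 5: Ties in |d|, so use the tie-corrected normal approximation.
        E[W] = n(n+1)/4 = 6*7/4 = 10.5.
        Tie groups: |d|=6 (t=2), |d|=7 (t=2); sum(t^3 - t) = 12.
        Var[W] = n(n+1)(2n+1)/24 - sum(t^3-t)/48 = 546/24 - 12/48 = 22.5.
        z = (W - E[W]) / sqrt(Var[W]) = (10.5 - 10.5) / 4.7434 = 0.0000.
        Two-sided p = 2*Phi(z) = 1.000000.
Step 6: alpha = 0.1. fail to reject H0.

W+ = 10.5, W- = 10.5, W = min = 10.5, p = 1.000000, fail to reject H0.


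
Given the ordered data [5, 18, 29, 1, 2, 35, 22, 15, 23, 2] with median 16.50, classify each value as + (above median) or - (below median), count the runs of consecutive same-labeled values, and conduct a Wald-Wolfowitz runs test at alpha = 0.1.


Step 1: Compute median = 16.50; label A = above, B = below.
Labels in order: BAABBAABAB  (n_A = 5, n_B = 5)
Step 2: Count runs R = 7.
Step 3: Under H0 (random ordering), E[R] = 2*n_A*n_B/(n_A+n_B) + 1 = 2*5*5/10 + 1 = 6.0000.
        Var[R] = 2*n_A*n_B*(2*n_A*n_B - n_A - n_B) / ((n_A+n_B)^2 * (n_A+n_B-1)) = 2000/900 = 2.2222.
        SD[R] = 1.4907.
Step 4: Continuity-corrected z = (R - 0.5 - E[R]) / SD[R] = (7 - 0.5 - 6.0000) / 1.4907 = 0.3354.
Step 5: Two-sided p-value via normal approximation = 2*(1 - Phi(|z|)) = 0.737316.
Step 6: alpha = 0.1. fail to reject H0.

R = 7, z = 0.3354, p = 0.737316, fail to reject H0.


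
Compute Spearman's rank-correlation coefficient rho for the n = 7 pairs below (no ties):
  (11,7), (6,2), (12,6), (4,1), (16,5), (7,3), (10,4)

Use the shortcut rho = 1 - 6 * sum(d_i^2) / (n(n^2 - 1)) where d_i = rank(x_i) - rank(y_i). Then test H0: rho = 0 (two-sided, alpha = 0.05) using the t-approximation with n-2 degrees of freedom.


Step 1: Rank x and y separately (midranks; no ties here).
rank(x): 11->5, 6->2, 12->6, 4->1, 16->7, 7->3, 10->4
rank(y): 7->7, 2->2, 6->6, 1->1, 5->5, 3->3, 4->4
Step 2: d_i = R_x(i) - R_y(i); compute d_i^2.
  (5-7)^2=4, (2-2)^2=0, (6-6)^2=0, (1-1)^2=0, (7-5)^2=4, (3-3)^2=0, (4-4)^2=0
sum(d^2) = 8.
Step 3: rho = 1 - 6*8 / (7*(7^2 - 1)) = 1 - 48/336 = 0.857143.
Step 4: Under H0, t = rho * sqrt((n-2)/(1-rho^2)) = 3.7210 ~ t(5).
Step 5: Two-sided p-value from the t-distribution with 5 df = 0.013697.
Step 6: alpha = 0.05. reject H0.

rho = 0.8571, p = 0.013697, reject H0 at alpha = 0.05.
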